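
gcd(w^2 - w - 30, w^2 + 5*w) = w + 5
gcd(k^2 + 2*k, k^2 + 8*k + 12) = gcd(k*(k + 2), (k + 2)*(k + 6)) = k + 2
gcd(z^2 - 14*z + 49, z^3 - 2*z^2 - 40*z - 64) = 1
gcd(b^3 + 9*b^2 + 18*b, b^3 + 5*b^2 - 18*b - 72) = b^2 + 9*b + 18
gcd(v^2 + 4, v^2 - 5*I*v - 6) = v - 2*I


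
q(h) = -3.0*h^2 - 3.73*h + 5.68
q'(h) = -6.0*h - 3.73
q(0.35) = 4.01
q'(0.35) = -5.83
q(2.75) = -27.26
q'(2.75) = -20.23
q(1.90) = -12.24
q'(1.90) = -15.13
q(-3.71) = -21.77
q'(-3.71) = 18.53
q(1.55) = -7.31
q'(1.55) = -13.03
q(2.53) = -22.96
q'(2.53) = -18.91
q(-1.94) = 1.63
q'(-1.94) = 7.91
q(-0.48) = 6.78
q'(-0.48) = -0.85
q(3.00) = -32.51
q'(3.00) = -21.73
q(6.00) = -124.70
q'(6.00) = -39.73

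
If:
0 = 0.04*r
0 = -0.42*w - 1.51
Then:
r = 0.00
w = -3.60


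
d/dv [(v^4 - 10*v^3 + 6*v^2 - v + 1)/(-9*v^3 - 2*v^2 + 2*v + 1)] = (-9*v^6 - 4*v^5 + 80*v^4 - 54*v^3 + 7*v^2 + 16*v - 3)/(81*v^6 + 36*v^5 - 32*v^4 - 26*v^3 + 4*v + 1)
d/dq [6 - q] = -1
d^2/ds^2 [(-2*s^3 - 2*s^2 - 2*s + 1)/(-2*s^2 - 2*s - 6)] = (-4*s^3 - 3*s^2 + 33*s + 14)/(s^6 + 3*s^5 + 12*s^4 + 19*s^3 + 36*s^2 + 27*s + 27)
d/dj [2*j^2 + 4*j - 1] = 4*j + 4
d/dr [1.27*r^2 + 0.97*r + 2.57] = 2.54*r + 0.97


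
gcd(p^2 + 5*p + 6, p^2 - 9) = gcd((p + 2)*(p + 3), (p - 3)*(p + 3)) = p + 3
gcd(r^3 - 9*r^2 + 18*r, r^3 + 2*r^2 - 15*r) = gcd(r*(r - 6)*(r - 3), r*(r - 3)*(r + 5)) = r^2 - 3*r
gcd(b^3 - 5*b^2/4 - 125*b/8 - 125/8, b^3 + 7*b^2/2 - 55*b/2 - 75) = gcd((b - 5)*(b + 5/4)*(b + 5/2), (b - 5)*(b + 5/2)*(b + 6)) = b^2 - 5*b/2 - 25/2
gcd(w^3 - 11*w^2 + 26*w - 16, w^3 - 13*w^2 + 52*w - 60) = w - 2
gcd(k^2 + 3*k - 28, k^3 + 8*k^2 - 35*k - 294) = k + 7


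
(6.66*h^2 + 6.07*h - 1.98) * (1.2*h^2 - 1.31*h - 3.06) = 7.992*h^4 - 1.4406*h^3 - 30.7073*h^2 - 15.9804*h + 6.0588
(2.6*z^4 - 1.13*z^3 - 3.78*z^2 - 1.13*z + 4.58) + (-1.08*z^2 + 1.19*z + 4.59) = 2.6*z^4 - 1.13*z^3 - 4.86*z^2 + 0.0600000000000001*z + 9.17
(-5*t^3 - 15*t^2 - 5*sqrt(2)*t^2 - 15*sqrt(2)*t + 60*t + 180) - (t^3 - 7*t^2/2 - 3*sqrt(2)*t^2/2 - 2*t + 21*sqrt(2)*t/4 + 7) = -6*t^3 - 23*t^2/2 - 7*sqrt(2)*t^2/2 - 81*sqrt(2)*t/4 + 62*t + 173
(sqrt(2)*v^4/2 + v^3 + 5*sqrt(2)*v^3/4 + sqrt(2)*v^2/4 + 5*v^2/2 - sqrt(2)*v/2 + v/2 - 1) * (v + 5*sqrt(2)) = sqrt(2)*v^5/2 + 5*sqrt(2)*v^4/4 + 6*v^4 + 21*sqrt(2)*v^3/4 + 15*v^3 + 3*v^2 + 12*sqrt(2)*v^2 - 6*v + 5*sqrt(2)*v/2 - 5*sqrt(2)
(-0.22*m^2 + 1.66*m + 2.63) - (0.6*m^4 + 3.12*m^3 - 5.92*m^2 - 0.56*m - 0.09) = -0.6*m^4 - 3.12*m^3 + 5.7*m^2 + 2.22*m + 2.72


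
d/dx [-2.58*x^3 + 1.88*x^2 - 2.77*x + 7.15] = -7.74*x^2 + 3.76*x - 2.77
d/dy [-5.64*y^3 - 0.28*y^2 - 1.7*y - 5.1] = -16.92*y^2 - 0.56*y - 1.7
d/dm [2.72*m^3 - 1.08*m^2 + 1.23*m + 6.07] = 8.16*m^2 - 2.16*m + 1.23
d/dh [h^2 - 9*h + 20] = 2*h - 9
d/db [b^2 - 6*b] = 2*b - 6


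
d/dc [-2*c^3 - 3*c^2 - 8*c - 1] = -6*c^2 - 6*c - 8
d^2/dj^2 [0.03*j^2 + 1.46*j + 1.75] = 0.0600000000000000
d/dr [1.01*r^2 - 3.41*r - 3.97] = 2.02*r - 3.41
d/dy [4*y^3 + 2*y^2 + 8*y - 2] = 12*y^2 + 4*y + 8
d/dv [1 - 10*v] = -10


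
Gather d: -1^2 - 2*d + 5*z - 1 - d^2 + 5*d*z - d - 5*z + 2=-d^2 + d*(5*z - 3)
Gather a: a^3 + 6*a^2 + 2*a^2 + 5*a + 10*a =a^3 + 8*a^2 + 15*a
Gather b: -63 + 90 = 27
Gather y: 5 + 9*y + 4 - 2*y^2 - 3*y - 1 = -2*y^2 + 6*y + 8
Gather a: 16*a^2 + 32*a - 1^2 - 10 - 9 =16*a^2 + 32*a - 20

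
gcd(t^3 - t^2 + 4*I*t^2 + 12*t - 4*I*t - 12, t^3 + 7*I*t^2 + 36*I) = t^2 + 4*I*t + 12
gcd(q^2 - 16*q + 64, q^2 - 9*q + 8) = q - 8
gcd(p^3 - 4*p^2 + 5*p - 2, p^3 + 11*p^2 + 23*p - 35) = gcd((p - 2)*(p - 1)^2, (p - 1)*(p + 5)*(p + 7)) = p - 1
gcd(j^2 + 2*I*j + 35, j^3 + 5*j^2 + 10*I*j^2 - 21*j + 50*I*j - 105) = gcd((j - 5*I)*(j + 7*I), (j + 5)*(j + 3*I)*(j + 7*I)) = j + 7*I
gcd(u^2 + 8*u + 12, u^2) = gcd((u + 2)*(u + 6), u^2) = 1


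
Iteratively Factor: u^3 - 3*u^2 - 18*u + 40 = (u - 5)*(u^2 + 2*u - 8) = (u - 5)*(u - 2)*(u + 4)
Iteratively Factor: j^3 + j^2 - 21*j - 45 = (j + 3)*(j^2 - 2*j - 15) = (j - 5)*(j + 3)*(j + 3)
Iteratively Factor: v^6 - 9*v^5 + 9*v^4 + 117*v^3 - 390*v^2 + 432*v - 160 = (v - 1)*(v^5 - 8*v^4 + v^3 + 118*v^2 - 272*v + 160) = (v - 1)*(v + 4)*(v^4 - 12*v^3 + 49*v^2 - 78*v + 40) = (v - 1)^2*(v + 4)*(v^3 - 11*v^2 + 38*v - 40) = (v - 4)*(v - 1)^2*(v + 4)*(v^2 - 7*v + 10) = (v - 4)*(v - 2)*(v - 1)^2*(v + 4)*(v - 5)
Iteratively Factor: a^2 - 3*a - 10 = (a + 2)*(a - 5)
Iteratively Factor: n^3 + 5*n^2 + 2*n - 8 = (n + 4)*(n^2 + n - 2) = (n + 2)*(n + 4)*(n - 1)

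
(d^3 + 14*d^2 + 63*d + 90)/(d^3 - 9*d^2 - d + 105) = (d^2 + 11*d + 30)/(d^2 - 12*d + 35)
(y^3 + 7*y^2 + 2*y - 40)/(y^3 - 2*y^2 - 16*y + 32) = (y + 5)/(y - 4)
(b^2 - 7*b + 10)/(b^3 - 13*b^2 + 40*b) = (b - 2)/(b*(b - 8))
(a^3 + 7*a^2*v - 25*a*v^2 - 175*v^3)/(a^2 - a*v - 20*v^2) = (a^2 + 12*a*v + 35*v^2)/(a + 4*v)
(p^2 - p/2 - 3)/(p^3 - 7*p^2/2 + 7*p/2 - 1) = (2*p + 3)/(2*p^2 - 3*p + 1)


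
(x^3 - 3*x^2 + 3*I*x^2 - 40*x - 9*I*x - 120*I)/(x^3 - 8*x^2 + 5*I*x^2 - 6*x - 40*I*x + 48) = (x + 5)/(x + 2*I)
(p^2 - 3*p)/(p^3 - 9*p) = 1/(p + 3)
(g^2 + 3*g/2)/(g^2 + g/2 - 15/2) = g*(2*g + 3)/(2*g^2 + g - 15)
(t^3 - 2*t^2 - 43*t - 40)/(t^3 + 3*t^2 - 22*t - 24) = (t^2 - 3*t - 40)/(t^2 + 2*t - 24)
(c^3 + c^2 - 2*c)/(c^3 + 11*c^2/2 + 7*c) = 2*(c - 1)/(2*c + 7)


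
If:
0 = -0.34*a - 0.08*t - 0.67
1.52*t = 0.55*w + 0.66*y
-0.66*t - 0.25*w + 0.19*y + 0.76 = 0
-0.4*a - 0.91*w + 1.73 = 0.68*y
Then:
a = -2.31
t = 1.46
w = 1.06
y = 2.48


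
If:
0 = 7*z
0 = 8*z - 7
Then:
No Solution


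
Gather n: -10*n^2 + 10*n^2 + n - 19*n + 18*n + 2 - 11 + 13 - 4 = 0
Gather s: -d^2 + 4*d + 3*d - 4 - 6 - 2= -d^2 + 7*d - 12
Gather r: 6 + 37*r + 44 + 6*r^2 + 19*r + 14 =6*r^2 + 56*r + 64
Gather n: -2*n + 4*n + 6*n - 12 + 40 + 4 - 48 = 8*n - 16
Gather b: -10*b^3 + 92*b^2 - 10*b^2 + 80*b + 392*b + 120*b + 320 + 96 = -10*b^3 + 82*b^2 + 592*b + 416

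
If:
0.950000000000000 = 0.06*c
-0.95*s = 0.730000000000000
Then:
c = 15.83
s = -0.77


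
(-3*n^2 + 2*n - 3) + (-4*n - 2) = -3*n^2 - 2*n - 5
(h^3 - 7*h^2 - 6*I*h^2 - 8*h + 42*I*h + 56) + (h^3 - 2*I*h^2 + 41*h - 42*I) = 2*h^3 - 7*h^2 - 8*I*h^2 + 33*h + 42*I*h + 56 - 42*I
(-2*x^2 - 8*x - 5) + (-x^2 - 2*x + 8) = -3*x^2 - 10*x + 3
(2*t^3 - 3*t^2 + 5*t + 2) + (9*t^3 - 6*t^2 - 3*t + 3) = 11*t^3 - 9*t^2 + 2*t + 5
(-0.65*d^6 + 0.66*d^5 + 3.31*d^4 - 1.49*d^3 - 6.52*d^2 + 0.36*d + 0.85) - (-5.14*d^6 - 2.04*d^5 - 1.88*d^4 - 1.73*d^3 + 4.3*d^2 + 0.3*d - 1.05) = 4.49*d^6 + 2.7*d^5 + 5.19*d^4 + 0.24*d^3 - 10.82*d^2 + 0.06*d + 1.9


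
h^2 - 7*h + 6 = (h - 6)*(h - 1)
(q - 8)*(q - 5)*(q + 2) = q^3 - 11*q^2 + 14*q + 80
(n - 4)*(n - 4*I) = n^2 - 4*n - 4*I*n + 16*I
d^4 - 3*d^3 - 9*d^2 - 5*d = d*(d - 5)*(d + 1)^2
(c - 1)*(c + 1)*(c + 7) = c^3 + 7*c^2 - c - 7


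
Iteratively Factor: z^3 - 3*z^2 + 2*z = (z)*(z^2 - 3*z + 2) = z*(z - 2)*(z - 1)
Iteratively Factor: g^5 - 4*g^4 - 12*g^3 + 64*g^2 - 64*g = (g - 4)*(g^4 - 12*g^2 + 16*g) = g*(g - 4)*(g^3 - 12*g + 16) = g*(g - 4)*(g - 2)*(g^2 + 2*g - 8) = g*(g - 4)*(g - 2)^2*(g + 4)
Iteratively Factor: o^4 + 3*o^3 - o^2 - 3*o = (o - 1)*(o^3 + 4*o^2 + 3*o) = o*(o - 1)*(o^2 + 4*o + 3) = o*(o - 1)*(o + 3)*(o + 1)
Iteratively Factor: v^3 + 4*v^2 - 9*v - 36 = (v + 3)*(v^2 + v - 12) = (v + 3)*(v + 4)*(v - 3)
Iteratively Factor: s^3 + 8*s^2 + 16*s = (s + 4)*(s^2 + 4*s) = s*(s + 4)*(s + 4)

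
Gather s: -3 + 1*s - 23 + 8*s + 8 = 9*s - 18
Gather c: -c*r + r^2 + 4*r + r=-c*r + r^2 + 5*r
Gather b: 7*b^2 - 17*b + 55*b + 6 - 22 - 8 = 7*b^2 + 38*b - 24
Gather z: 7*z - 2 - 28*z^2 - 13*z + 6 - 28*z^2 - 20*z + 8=-56*z^2 - 26*z + 12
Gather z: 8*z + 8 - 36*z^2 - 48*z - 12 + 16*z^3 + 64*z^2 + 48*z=16*z^3 + 28*z^2 + 8*z - 4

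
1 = 1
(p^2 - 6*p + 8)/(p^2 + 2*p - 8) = (p - 4)/(p + 4)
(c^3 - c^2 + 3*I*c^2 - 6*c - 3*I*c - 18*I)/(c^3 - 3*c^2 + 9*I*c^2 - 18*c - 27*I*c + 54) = (c + 2)/(c + 6*I)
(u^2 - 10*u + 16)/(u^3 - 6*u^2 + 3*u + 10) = (u - 8)/(u^2 - 4*u - 5)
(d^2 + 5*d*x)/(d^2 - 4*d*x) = (d + 5*x)/(d - 4*x)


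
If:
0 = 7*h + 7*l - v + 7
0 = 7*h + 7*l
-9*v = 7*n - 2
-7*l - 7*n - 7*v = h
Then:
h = -2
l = 2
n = -61/7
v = 7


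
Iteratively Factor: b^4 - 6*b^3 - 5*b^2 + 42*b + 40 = (b + 1)*(b^3 - 7*b^2 + 2*b + 40) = (b - 5)*(b + 1)*(b^2 - 2*b - 8) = (b - 5)*(b - 4)*(b + 1)*(b + 2)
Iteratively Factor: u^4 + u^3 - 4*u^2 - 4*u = (u)*(u^3 + u^2 - 4*u - 4) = u*(u + 2)*(u^2 - u - 2) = u*(u - 2)*(u + 2)*(u + 1)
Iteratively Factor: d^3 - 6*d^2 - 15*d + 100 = (d - 5)*(d^2 - d - 20) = (d - 5)*(d + 4)*(d - 5)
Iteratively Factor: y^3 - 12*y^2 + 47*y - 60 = (y - 3)*(y^2 - 9*y + 20) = (y - 4)*(y - 3)*(y - 5)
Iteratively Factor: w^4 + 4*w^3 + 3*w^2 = (w)*(w^3 + 4*w^2 + 3*w) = w*(w + 3)*(w^2 + w) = w^2*(w + 3)*(w + 1)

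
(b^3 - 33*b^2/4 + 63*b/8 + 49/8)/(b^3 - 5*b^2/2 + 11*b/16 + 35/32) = 4*(b - 7)/(4*b - 5)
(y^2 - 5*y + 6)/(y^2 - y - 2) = (y - 3)/(y + 1)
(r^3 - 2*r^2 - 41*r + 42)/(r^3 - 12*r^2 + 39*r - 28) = (r + 6)/(r - 4)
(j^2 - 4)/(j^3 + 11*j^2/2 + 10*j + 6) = 2*(j - 2)/(2*j^2 + 7*j + 6)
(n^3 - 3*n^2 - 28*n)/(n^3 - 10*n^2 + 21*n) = (n + 4)/(n - 3)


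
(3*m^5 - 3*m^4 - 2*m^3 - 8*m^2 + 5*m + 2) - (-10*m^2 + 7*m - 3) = 3*m^5 - 3*m^4 - 2*m^3 + 2*m^2 - 2*m + 5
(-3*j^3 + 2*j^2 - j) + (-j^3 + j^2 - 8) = -4*j^3 + 3*j^2 - j - 8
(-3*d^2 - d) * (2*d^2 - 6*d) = -6*d^4 + 16*d^3 + 6*d^2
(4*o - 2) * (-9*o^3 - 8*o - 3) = -36*o^4 + 18*o^3 - 32*o^2 + 4*o + 6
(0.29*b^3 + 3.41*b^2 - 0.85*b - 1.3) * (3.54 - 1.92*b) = -0.5568*b^4 - 5.5206*b^3 + 13.7034*b^2 - 0.513*b - 4.602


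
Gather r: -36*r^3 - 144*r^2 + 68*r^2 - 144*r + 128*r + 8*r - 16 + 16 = -36*r^3 - 76*r^2 - 8*r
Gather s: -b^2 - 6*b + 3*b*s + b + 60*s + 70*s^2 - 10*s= -b^2 - 5*b + 70*s^2 + s*(3*b + 50)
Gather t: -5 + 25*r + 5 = 25*r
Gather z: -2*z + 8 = 8 - 2*z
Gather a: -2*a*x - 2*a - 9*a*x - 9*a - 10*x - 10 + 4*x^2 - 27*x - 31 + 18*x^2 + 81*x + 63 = a*(-11*x - 11) + 22*x^2 + 44*x + 22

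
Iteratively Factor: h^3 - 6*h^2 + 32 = (h - 4)*(h^2 - 2*h - 8) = (h - 4)*(h + 2)*(h - 4)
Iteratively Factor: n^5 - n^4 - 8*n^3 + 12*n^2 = (n)*(n^4 - n^3 - 8*n^2 + 12*n) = n*(n - 2)*(n^3 + n^2 - 6*n) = n*(n - 2)^2*(n^2 + 3*n) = n*(n - 2)^2*(n + 3)*(n)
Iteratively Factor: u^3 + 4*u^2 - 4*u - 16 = (u + 4)*(u^2 - 4) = (u - 2)*(u + 4)*(u + 2)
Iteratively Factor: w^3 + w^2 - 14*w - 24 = (w + 2)*(w^2 - w - 12) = (w + 2)*(w + 3)*(w - 4)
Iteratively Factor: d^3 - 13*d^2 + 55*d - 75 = (d - 5)*(d^2 - 8*d + 15) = (d - 5)*(d - 3)*(d - 5)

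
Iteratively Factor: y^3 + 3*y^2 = (y + 3)*(y^2) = y*(y + 3)*(y)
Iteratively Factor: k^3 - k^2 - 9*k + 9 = (k - 3)*(k^2 + 2*k - 3) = (k - 3)*(k + 3)*(k - 1)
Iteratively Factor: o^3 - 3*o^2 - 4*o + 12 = (o - 3)*(o^2 - 4) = (o - 3)*(o - 2)*(o + 2)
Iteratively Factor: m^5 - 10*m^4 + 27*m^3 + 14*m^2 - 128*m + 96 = (m - 1)*(m^4 - 9*m^3 + 18*m^2 + 32*m - 96) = (m - 3)*(m - 1)*(m^3 - 6*m^2 + 32) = (m - 3)*(m - 1)*(m + 2)*(m^2 - 8*m + 16) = (m - 4)*(m - 3)*(m - 1)*(m + 2)*(m - 4)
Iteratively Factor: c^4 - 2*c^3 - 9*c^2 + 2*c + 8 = (c + 2)*(c^3 - 4*c^2 - c + 4) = (c - 4)*(c + 2)*(c^2 - 1) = (c - 4)*(c + 1)*(c + 2)*(c - 1)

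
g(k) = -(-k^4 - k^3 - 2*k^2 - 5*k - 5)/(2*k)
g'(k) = -(-4*k^3 - 3*k^2 - 4*k - 5)/(2*k) + (-k^4 - k^3 - 2*k^2 - 5*k - 5)/(2*k^2) = 3*k^2/2 + k + 1 - 5/(2*k^2)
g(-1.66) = -1.58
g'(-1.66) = 2.57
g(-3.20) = -12.75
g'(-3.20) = 12.92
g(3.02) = 24.68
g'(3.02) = 17.43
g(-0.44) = -3.57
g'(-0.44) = -12.06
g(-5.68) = -79.11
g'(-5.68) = 43.64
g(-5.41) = -67.91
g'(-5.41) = 39.41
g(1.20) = 7.37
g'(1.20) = 2.62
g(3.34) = 30.80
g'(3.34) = 20.85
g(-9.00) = -330.78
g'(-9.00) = 113.47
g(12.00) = 950.71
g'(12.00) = 228.98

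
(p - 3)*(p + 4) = p^2 + p - 12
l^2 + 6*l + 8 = (l + 2)*(l + 4)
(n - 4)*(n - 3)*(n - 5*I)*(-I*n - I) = -I*n^4 - 5*n^3 + 6*I*n^3 + 30*n^2 - 5*I*n^2 - 25*n - 12*I*n - 60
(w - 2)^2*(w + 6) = w^3 + 2*w^2 - 20*w + 24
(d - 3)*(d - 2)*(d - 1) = d^3 - 6*d^2 + 11*d - 6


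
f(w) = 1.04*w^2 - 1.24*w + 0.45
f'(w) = 2.08*w - 1.24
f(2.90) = 5.60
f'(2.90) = 4.79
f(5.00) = 20.25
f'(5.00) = 9.16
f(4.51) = 16.01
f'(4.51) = 8.14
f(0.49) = 0.09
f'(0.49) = -0.22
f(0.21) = 0.24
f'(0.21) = -0.80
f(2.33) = 3.21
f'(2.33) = 3.61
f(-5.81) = 42.76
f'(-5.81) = -13.32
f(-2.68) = 11.24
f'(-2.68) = -6.81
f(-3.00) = 13.53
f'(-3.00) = -7.48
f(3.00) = 6.09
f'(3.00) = 5.00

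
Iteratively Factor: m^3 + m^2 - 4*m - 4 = (m - 2)*(m^2 + 3*m + 2) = (m - 2)*(m + 2)*(m + 1)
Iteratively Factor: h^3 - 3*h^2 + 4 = (h - 2)*(h^2 - h - 2) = (h - 2)^2*(h + 1)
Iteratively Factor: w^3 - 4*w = (w + 2)*(w^2 - 2*w) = (w - 2)*(w + 2)*(w)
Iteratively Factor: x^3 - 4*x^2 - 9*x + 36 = (x - 4)*(x^2 - 9) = (x - 4)*(x - 3)*(x + 3)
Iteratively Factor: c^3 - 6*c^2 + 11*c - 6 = (c - 1)*(c^2 - 5*c + 6) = (c - 3)*(c - 1)*(c - 2)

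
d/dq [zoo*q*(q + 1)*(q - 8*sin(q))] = zoo*(q^2*cos(q) + q^2 + sqrt(2)*q*sin(q + pi/4) + sin(q))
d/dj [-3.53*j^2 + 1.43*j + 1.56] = 1.43 - 7.06*j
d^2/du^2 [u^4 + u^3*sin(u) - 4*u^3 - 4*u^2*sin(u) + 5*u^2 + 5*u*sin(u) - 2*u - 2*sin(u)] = -u^3*sin(u) + 4*u^2*sin(u) + 6*u^2*cos(u) + 12*u^2 + u*sin(u) - 16*u*cos(u) - 24*u - 6*sin(u) + 10*cos(u) + 10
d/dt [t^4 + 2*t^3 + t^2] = 2*t*(2*t^2 + 3*t + 1)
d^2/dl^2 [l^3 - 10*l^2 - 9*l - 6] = 6*l - 20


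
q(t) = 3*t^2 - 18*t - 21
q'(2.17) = -4.98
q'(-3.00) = -36.00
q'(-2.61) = -33.66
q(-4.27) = 110.56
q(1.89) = -44.30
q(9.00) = 60.00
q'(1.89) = -6.66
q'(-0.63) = -21.78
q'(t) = 6*t - 18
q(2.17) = -45.93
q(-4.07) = 101.95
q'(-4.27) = -43.62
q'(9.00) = 36.00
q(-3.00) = 60.00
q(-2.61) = 46.42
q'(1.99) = -6.06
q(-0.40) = -13.32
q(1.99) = -44.94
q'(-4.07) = -42.42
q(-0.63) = -8.47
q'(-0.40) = -20.40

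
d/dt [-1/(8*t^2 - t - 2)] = (16*t - 1)/(-8*t^2 + t + 2)^2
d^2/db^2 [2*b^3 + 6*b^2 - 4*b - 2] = 12*b + 12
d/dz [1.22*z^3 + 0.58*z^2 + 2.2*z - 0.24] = 3.66*z^2 + 1.16*z + 2.2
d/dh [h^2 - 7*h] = 2*h - 7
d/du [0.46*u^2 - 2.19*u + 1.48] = 0.92*u - 2.19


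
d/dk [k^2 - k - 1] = 2*k - 1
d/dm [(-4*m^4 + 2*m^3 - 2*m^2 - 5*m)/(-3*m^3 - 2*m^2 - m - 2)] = 2*(6*m^6 + 8*m^5 + m^4 - m^3 - 10*m^2 + 4*m + 5)/(9*m^6 + 12*m^5 + 10*m^4 + 16*m^3 + 9*m^2 + 4*m + 4)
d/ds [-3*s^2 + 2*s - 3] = 2 - 6*s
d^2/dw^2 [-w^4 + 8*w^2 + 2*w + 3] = 16 - 12*w^2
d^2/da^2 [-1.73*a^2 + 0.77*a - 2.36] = -3.46000000000000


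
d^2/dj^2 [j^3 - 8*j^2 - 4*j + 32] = 6*j - 16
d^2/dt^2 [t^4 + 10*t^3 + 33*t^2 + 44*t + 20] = 12*t^2 + 60*t + 66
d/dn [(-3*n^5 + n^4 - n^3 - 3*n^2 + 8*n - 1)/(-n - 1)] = (12*n^5 + 12*n^4 - 2*n^3 + 6*n^2 + 6*n - 9)/(n^2 + 2*n + 1)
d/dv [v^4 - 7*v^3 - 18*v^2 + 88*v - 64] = 4*v^3 - 21*v^2 - 36*v + 88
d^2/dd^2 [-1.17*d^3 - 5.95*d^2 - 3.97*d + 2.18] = -7.02*d - 11.9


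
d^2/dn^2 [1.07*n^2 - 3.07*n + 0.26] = 2.14000000000000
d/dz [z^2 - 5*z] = 2*z - 5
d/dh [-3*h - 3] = -3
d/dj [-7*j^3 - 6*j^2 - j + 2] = -21*j^2 - 12*j - 1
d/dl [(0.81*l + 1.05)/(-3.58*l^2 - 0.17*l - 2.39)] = (2.8998*l^2 + 7.518*l - 1.7574)/(12.8164*l^4 + 1.2172*l^3 + 17.1413*l^2 + 0.8126*l + 5.7121)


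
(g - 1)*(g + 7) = g^2 + 6*g - 7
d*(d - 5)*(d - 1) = d^3 - 6*d^2 + 5*d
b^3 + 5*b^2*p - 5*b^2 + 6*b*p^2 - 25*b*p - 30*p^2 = (b - 5)*(b + 2*p)*(b + 3*p)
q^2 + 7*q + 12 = (q + 3)*(q + 4)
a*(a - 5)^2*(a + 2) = a^4 - 8*a^3 + 5*a^2 + 50*a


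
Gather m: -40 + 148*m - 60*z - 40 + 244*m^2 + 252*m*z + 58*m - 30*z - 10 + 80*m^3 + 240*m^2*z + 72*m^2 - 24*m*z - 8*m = 80*m^3 + m^2*(240*z + 316) + m*(228*z + 198) - 90*z - 90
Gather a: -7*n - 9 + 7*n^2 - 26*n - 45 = 7*n^2 - 33*n - 54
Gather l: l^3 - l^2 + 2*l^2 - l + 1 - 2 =l^3 + l^2 - l - 1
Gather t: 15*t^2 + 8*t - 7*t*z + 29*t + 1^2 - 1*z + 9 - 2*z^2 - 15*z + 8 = 15*t^2 + t*(37 - 7*z) - 2*z^2 - 16*z + 18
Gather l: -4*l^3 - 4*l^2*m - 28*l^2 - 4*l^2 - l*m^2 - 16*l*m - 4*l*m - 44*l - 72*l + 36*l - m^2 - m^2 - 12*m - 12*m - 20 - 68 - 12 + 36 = -4*l^3 + l^2*(-4*m - 32) + l*(-m^2 - 20*m - 80) - 2*m^2 - 24*m - 64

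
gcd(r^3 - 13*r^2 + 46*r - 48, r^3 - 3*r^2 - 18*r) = 1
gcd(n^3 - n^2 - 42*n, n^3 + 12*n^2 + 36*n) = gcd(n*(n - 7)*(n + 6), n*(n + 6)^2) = n^2 + 6*n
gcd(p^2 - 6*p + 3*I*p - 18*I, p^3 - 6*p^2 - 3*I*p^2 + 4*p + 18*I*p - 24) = p - 6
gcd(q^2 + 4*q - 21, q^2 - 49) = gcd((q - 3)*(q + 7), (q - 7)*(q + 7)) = q + 7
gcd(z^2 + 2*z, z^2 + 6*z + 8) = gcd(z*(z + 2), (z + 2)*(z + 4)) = z + 2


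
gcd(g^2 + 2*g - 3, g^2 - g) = g - 1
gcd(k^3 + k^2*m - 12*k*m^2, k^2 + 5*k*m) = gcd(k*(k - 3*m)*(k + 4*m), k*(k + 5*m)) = k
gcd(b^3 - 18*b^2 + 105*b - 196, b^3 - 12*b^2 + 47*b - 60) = b - 4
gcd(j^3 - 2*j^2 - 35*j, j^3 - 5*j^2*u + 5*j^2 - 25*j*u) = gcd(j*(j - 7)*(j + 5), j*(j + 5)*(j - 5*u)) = j^2 + 5*j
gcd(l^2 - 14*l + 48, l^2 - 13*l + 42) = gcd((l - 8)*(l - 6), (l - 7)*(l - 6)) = l - 6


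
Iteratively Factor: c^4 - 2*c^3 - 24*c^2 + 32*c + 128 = (c + 4)*(c^3 - 6*c^2 + 32) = (c + 2)*(c + 4)*(c^2 - 8*c + 16) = (c - 4)*(c + 2)*(c + 4)*(c - 4)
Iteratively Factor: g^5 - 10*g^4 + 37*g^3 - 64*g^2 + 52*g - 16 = (g - 4)*(g^4 - 6*g^3 + 13*g^2 - 12*g + 4) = (g - 4)*(g - 2)*(g^3 - 4*g^2 + 5*g - 2) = (g - 4)*(g - 2)*(g - 1)*(g^2 - 3*g + 2) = (g - 4)*(g - 2)*(g - 1)^2*(g - 2)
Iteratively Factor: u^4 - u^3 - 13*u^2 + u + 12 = (u + 1)*(u^3 - 2*u^2 - 11*u + 12) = (u + 1)*(u + 3)*(u^2 - 5*u + 4) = (u - 1)*(u + 1)*(u + 3)*(u - 4)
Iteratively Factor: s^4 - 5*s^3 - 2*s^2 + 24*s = (s - 4)*(s^3 - s^2 - 6*s) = (s - 4)*(s + 2)*(s^2 - 3*s) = s*(s - 4)*(s + 2)*(s - 3)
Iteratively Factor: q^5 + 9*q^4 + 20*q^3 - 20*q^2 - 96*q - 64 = (q + 4)*(q^4 + 5*q^3 - 20*q - 16) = (q - 2)*(q + 4)*(q^3 + 7*q^2 + 14*q + 8) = (q - 2)*(q + 2)*(q + 4)*(q^2 + 5*q + 4) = (q - 2)*(q + 1)*(q + 2)*(q + 4)*(q + 4)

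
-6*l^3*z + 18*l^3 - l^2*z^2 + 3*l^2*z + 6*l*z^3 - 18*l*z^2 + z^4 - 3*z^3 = (-l + z)*(l + z)*(6*l + z)*(z - 3)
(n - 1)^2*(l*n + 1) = l*n^3 - 2*l*n^2 + l*n + n^2 - 2*n + 1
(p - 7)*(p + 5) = p^2 - 2*p - 35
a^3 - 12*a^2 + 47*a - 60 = (a - 5)*(a - 4)*(a - 3)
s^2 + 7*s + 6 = (s + 1)*(s + 6)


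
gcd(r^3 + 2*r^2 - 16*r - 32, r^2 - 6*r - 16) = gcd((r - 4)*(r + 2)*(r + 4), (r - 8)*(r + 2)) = r + 2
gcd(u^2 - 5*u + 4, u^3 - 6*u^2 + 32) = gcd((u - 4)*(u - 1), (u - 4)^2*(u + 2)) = u - 4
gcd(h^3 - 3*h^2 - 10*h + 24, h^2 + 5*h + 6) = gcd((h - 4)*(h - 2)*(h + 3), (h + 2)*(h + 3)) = h + 3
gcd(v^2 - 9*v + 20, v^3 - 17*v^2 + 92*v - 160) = v^2 - 9*v + 20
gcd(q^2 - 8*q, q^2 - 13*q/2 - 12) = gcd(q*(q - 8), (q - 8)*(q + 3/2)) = q - 8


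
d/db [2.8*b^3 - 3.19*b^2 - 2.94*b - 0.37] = 8.4*b^2 - 6.38*b - 2.94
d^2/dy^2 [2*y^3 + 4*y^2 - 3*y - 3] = 12*y + 8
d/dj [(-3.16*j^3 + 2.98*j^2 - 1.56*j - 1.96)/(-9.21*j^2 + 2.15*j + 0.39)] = (29.1036*j^4 - 13.588*j^3 - 11.6578*j^2 - 33.7788*j + 3.6056)/(84.8241*j^4 - 39.603*j^3 - 2.5613*j^2 + 1.677*j + 0.1521)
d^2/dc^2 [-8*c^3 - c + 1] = -48*c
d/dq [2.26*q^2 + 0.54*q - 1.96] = 4.52*q + 0.54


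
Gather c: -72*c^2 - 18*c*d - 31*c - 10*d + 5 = -72*c^2 + c*(-18*d - 31) - 10*d + 5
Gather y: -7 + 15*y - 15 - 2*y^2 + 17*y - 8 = -2*y^2 + 32*y - 30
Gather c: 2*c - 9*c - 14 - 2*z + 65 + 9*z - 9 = -7*c + 7*z + 42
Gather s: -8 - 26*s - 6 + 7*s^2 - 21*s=7*s^2 - 47*s - 14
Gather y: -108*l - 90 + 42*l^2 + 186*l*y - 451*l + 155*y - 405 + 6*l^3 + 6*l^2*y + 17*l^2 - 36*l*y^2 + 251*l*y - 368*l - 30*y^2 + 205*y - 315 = 6*l^3 + 59*l^2 - 927*l + y^2*(-36*l - 30) + y*(6*l^2 + 437*l + 360) - 810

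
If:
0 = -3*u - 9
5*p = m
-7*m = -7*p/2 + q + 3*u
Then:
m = 10/7 - 10*q/63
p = 2/7 - 2*q/63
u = -3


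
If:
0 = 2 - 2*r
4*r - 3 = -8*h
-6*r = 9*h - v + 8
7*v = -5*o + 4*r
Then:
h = -1/8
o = -689/40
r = 1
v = 103/8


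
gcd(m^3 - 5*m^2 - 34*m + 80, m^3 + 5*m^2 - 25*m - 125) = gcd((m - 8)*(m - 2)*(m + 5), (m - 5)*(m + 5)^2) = m + 5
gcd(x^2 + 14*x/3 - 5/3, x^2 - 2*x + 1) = 1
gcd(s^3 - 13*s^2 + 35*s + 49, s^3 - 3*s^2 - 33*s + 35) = s - 7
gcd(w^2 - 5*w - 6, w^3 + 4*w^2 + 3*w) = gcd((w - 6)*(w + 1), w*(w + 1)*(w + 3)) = w + 1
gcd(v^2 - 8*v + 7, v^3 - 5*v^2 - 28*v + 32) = v - 1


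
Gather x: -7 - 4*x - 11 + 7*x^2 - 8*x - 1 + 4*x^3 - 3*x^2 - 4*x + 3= 4*x^3 + 4*x^2 - 16*x - 16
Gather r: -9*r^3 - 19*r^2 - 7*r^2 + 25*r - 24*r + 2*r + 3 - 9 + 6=-9*r^3 - 26*r^2 + 3*r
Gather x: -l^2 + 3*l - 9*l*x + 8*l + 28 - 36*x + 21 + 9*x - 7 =-l^2 + 11*l + x*(-9*l - 27) + 42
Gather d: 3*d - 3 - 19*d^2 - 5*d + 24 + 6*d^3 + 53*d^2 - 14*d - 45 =6*d^3 + 34*d^2 - 16*d - 24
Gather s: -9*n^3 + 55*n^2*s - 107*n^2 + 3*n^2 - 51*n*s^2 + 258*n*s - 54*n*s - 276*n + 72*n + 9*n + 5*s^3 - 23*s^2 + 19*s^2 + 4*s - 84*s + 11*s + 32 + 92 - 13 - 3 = -9*n^3 - 104*n^2 - 195*n + 5*s^3 + s^2*(-51*n - 4) + s*(55*n^2 + 204*n - 69) + 108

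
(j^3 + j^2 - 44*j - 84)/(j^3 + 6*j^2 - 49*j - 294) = (j + 2)/(j + 7)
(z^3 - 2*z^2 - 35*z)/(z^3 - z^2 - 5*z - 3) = z*(-z^2 + 2*z + 35)/(-z^3 + z^2 + 5*z + 3)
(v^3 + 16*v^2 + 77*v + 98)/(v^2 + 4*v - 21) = (v^2 + 9*v + 14)/(v - 3)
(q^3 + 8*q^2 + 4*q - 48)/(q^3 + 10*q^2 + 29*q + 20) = (q^2 + 4*q - 12)/(q^2 + 6*q + 5)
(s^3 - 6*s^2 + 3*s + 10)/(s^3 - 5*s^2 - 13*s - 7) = (s^2 - 7*s + 10)/(s^2 - 6*s - 7)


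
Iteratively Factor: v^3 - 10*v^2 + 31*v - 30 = (v - 3)*(v^2 - 7*v + 10) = (v - 5)*(v - 3)*(v - 2)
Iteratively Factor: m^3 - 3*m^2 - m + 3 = (m + 1)*(m^2 - 4*m + 3) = (m - 1)*(m + 1)*(m - 3)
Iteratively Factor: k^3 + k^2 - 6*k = (k - 2)*(k^2 + 3*k) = k*(k - 2)*(k + 3)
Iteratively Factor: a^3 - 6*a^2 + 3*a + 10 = (a + 1)*(a^2 - 7*a + 10) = (a - 2)*(a + 1)*(a - 5)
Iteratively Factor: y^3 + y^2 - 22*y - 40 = (y - 5)*(y^2 + 6*y + 8) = (y - 5)*(y + 4)*(y + 2)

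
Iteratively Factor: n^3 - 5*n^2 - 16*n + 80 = (n + 4)*(n^2 - 9*n + 20) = (n - 4)*(n + 4)*(n - 5)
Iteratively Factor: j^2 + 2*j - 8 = (j - 2)*(j + 4)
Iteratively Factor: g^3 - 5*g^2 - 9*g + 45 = (g - 5)*(g^2 - 9) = (g - 5)*(g - 3)*(g + 3)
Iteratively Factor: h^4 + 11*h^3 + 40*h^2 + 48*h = (h + 4)*(h^3 + 7*h^2 + 12*h) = (h + 3)*(h + 4)*(h^2 + 4*h) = (h + 3)*(h + 4)^2*(h)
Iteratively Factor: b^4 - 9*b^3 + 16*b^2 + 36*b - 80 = (b - 4)*(b^3 - 5*b^2 - 4*b + 20) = (b - 4)*(b - 2)*(b^2 - 3*b - 10) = (b - 4)*(b - 2)*(b + 2)*(b - 5)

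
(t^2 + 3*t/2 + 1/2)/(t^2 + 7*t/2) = (2*t^2 + 3*t + 1)/(t*(2*t + 7))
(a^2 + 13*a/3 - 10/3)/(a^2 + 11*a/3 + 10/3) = (3*a^2 + 13*a - 10)/(3*a^2 + 11*a + 10)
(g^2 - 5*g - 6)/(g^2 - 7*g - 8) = (g - 6)/(g - 8)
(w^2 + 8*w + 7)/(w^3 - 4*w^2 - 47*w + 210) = (w + 1)/(w^2 - 11*w + 30)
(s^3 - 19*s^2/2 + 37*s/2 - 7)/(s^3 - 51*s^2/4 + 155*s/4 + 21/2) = 2*(2*s^2 - 5*s + 2)/(4*s^2 - 23*s - 6)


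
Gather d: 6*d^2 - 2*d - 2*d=6*d^2 - 4*d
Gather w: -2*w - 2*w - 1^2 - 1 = -4*w - 2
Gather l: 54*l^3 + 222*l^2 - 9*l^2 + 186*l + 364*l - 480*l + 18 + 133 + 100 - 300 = 54*l^3 + 213*l^2 + 70*l - 49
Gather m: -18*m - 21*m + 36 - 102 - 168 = -39*m - 234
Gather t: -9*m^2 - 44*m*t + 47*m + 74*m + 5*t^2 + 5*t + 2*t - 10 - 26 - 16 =-9*m^2 + 121*m + 5*t^2 + t*(7 - 44*m) - 52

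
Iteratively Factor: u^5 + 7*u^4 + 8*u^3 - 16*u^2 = (u + 4)*(u^4 + 3*u^3 - 4*u^2) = u*(u + 4)*(u^3 + 3*u^2 - 4*u) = u*(u - 1)*(u + 4)*(u^2 + 4*u) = u^2*(u - 1)*(u + 4)*(u + 4)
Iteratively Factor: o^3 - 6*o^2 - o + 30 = (o - 5)*(o^2 - o - 6) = (o - 5)*(o + 2)*(o - 3)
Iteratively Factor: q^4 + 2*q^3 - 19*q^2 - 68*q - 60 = (q + 2)*(q^3 - 19*q - 30) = (q + 2)*(q + 3)*(q^2 - 3*q - 10) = (q + 2)^2*(q + 3)*(q - 5)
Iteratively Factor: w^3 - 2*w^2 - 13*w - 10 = (w + 2)*(w^2 - 4*w - 5) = (w - 5)*(w + 2)*(w + 1)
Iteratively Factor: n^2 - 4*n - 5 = (n + 1)*(n - 5)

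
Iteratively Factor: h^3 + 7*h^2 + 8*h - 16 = (h + 4)*(h^2 + 3*h - 4) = (h - 1)*(h + 4)*(h + 4)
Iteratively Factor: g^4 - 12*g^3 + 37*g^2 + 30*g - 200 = (g - 4)*(g^3 - 8*g^2 + 5*g + 50) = (g - 4)*(g + 2)*(g^2 - 10*g + 25) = (g - 5)*(g - 4)*(g + 2)*(g - 5)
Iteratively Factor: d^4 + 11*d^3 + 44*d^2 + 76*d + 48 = (d + 2)*(d^3 + 9*d^2 + 26*d + 24) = (d + 2)*(d + 4)*(d^2 + 5*d + 6) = (d + 2)^2*(d + 4)*(d + 3)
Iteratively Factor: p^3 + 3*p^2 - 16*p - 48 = (p + 4)*(p^2 - p - 12) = (p - 4)*(p + 4)*(p + 3)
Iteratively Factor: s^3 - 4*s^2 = (s - 4)*(s^2) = s*(s - 4)*(s)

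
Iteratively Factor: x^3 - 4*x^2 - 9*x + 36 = (x - 4)*(x^2 - 9) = (x - 4)*(x - 3)*(x + 3)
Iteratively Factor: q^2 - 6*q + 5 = (q - 1)*(q - 5)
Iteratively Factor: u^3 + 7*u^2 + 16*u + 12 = (u + 3)*(u^2 + 4*u + 4) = (u + 2)*(u + 3)*(u + 2)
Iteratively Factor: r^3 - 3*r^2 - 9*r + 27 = (r + 3)*(r^2 - 6*r + 9) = (r - 3)*(r + 3)*(r - 3)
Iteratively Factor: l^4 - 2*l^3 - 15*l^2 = (l - 5)*(l^3 + 3*l^2) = l*(l - 5)*(l^2 + 3*l) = l^2*(l - 5)*(l + 3)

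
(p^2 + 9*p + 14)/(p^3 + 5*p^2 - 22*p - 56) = 1/(p - 4)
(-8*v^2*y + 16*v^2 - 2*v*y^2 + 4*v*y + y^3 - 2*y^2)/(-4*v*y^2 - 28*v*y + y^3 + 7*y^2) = (2*v*y - 4*v + y^2 - 2*y)/(y*(y + 7))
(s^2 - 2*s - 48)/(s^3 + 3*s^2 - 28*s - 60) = (s - 8)/(s^2 - 3*s - 10)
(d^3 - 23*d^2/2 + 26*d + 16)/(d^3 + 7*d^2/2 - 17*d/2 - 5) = (d^2 - 12*d + 32)/(d^2 + 3*d - 10)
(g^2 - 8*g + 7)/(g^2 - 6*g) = (g^2 - 8*g + 7)/(g*(g - 6))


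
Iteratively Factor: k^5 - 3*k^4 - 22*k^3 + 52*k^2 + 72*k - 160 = (k - 2)*(k^4 - k^3 - 24*k^2 + 4*k + 80) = (k - 2)*(k + 2)*(k^3 - 3*k^2 - 18*k + 40) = (k - 2)*(k + 2)*(k + 4)*(k^2 - 7*k + 10) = (k - 2)^2*(k + 2)*(k + 4)*(k - 5)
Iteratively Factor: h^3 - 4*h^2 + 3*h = (h - 3)*(h^2 - h) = h*(h - 3)*(h - 1)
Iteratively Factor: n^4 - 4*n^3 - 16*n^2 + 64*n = (n - 4)*(n^3 - 16*n) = n*(n - 4)*(n^2 - 16) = n*(n - 4)^2*(n + 4)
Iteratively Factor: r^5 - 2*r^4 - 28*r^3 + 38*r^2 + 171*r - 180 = (r - 5)*(r^4 + 3*r^3 - 13*r^2 - 27*r + 36) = (r - 5)*(r + 4)*(r^3 - r^2 - 9*r + 9) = (r - 5)*(r - 1)*(r + 4)*(r^2 - 9) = (r - 5)*(r - 3)*(r - 1)*(r + 4)*(r + 3)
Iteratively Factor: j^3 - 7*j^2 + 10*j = (j - 5)*(j^2 - 2*j) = j*(j - 5)*(j - 2)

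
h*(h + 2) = h^2 + 2*h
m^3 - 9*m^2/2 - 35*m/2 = m*(m - 7)*(m + 5/2)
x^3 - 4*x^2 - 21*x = x*(x - 7)*(x + 3)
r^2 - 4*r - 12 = (r - 6)*(r + 2)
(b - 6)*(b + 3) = b^2 - 3*b - 18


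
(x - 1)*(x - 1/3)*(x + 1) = x^3 - x^2/3 - x + 1/3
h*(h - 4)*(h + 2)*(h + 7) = h^4 + 5*h^3 - 22*h^2 - 56*h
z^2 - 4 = (z - 2)*(z + 2)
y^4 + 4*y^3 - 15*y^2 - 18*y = y*(y - 3)*(y + 1)*(y + 6)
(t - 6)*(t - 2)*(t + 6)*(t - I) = t^4 - 2*t^3 - I*t^3 - 36*t^2 + 2*I*t^2 + 72*t + 36*I*t - 72*I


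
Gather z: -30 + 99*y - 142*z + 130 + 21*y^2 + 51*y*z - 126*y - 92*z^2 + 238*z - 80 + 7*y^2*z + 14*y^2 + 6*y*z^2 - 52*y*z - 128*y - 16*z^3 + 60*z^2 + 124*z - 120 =35*y^2 - 155*y - 16*z^3 + z^2*(6*y - 32) + z*(7*y^2 - y + 220) - 100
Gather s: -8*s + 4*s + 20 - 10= 10 - 4*s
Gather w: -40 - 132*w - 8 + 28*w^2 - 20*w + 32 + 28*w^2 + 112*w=56*w^2 - 40*w - 16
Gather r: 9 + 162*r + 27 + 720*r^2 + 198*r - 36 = 720*r^2 + 360*r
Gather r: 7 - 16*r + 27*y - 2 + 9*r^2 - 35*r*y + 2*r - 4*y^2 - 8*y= 9*r^2 + r*(-35*y - 14) - 4*y^2 + 19*y + 5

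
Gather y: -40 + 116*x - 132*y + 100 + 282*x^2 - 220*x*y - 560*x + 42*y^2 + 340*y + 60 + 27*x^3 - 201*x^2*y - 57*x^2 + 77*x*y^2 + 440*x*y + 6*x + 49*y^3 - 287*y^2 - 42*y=27*x^3 + 225*x^2 - 438*x + 49*y^3 + y^2*(77*x - 245) + y*(-201*x^2 + 220*x + 166) + 120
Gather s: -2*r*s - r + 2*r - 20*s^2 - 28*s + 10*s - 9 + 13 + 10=r - 20*s^2 + s*(-2*r - 18) + 14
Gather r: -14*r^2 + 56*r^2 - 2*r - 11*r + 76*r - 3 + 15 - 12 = 42*r^2 + 63*r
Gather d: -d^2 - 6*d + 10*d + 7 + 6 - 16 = -d^2 + 4*d - 3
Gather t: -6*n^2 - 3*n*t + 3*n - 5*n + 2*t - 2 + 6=-6*n^2 - 2*n + t*(2 - 3*n) + 4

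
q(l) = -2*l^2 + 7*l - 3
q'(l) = 7 - 4*l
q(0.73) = 1.04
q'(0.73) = 4.08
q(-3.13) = -44.50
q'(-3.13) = 19.52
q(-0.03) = -3.21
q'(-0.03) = 7.12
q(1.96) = 3.04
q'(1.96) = -0.84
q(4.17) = -8.59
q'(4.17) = -9.68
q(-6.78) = -142.40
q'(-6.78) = 34.12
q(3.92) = -6.29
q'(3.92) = -8.68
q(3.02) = -0.10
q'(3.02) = -5.08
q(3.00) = 0.00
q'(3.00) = -5.00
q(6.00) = -33.00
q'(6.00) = -17.00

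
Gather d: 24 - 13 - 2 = 9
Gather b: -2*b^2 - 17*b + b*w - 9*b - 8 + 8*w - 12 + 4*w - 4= -2*b^2 + b*(w - 26) + 12*w - 24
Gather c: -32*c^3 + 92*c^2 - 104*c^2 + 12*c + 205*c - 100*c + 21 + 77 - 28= -32*c^3 - 12*c^2 + 117*c + 70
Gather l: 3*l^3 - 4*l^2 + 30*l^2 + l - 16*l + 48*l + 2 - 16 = 3*l^3 + 26*l^2 + 33*l - 14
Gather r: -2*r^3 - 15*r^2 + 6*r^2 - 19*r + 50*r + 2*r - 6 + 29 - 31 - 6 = -2*r^3 - 9*r^2 + 33*r - 14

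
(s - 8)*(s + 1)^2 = s^3 - 6*s^2 - 15*s - 8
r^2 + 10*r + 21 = (r + 3)*(r + 7)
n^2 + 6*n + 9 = (n + 3)^2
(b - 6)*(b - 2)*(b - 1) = b^3 - 9*b^2 + 20*b - 12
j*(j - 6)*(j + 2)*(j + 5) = j^4 + j^3 - 32*j^2 - 60*j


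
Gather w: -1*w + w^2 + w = w^2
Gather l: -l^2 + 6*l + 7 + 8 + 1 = -l^2 + 6*l + 16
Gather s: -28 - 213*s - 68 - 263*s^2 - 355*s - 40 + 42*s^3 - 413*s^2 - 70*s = 42*s^3 - 676*s^2 - 638*s - 136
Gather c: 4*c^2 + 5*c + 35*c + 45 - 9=4*c^2 + 40*c + 36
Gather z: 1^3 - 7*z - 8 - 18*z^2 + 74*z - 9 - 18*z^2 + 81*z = -36*z^2 + 148*z - 16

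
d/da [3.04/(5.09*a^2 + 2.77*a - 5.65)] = (-30.9472*a - 8.4208)/(5.09*a^2 + 2.77*a - 5.65)^2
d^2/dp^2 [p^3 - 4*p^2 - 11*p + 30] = 6*p - 8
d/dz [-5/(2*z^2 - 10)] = 5*z/(z^2 - 5)^2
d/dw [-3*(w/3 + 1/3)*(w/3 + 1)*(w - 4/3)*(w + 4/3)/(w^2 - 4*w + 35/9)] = 2*(-81*w^5 + 324*w^4 + 666*w^3 - 1980*w^2 - 817*w + 1984)/(3*(81*w^4 - 648*w^3 + 1926*w^2 - 2520*w + 1225))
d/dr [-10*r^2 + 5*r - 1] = 5 - 20*r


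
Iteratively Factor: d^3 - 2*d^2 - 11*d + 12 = (d - 1)*(d^2 - d - 12) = (d - 4)*(d - 1)*(d + 3)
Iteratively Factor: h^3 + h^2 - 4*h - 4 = (h + 1)*(h^2 - 4) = (h + 1)*(h + 2)*(h - 2)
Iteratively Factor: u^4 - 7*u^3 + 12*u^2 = (u - 3)*(u^3 - 4*u^2) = (u - 4)*(u - 3)*(u^2) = u*(u - 4)*(u - 3)*(u)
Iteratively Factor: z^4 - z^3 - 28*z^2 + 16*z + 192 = (z + 3)*(z^3 - 4*z^2 - 16*z + 64) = (z - 4)*(z + 3)*(z^2 - 16) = (z - 4)^2*(z + 3)*(z + 4)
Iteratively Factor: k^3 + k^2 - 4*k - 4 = (k + 2)*(k^2 - k - 2) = (k - 2)*(k + 2)*(k + 1)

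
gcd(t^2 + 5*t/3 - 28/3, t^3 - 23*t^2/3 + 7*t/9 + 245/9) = t - 7/3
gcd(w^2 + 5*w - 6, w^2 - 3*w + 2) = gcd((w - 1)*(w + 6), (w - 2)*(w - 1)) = w - 1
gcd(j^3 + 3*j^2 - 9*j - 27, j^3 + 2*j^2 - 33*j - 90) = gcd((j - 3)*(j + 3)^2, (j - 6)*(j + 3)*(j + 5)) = j + 3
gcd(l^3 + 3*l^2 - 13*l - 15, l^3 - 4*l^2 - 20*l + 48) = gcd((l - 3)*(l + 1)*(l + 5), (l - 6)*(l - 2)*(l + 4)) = 1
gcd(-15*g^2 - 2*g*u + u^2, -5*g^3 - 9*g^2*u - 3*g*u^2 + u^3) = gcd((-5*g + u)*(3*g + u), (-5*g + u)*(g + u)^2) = -5*g + u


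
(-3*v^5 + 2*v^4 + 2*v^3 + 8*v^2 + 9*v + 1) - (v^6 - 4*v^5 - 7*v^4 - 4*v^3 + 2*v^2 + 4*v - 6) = -v^6 + v^5 + 9*v^4 + 6*v^3 + 6*v^2 + 5*v + 7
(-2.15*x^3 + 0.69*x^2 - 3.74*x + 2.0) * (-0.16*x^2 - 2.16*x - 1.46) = 0.344*x^5 + 4.5336*x^4 + 2.247*x^3 + 6.751*x^2 + 1.1404*x - 2.92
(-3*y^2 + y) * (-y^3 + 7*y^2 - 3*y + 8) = 3*y^5 - 22*y^4 + 16*y^3 - 27*y^2 + 8*y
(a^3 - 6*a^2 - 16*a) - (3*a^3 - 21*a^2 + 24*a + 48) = -2*a^3 + 15*a^2 - 40*a - 48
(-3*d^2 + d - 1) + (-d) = -3*d^2 - 1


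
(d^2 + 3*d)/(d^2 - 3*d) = (d + 3)/(d - 3)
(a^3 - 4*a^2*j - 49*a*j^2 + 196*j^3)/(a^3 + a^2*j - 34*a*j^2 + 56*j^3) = (a - 7*j)/(a - 2*j)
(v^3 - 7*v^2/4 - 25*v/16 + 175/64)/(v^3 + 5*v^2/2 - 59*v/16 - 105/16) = (v - 5/4)/(v + 3)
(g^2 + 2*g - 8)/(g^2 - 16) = (g - 2)/(g - 4)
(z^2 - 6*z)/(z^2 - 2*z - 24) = z/(z + 4)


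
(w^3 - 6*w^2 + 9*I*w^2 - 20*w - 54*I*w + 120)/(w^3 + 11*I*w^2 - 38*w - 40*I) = (w - 6)/(w + 2*I)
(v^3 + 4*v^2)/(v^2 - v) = v*(v + 4)/(v - 1)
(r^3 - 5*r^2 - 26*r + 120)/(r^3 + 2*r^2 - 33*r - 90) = (r - 4)/(r + 3)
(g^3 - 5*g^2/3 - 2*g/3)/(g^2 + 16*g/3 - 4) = g*(3*g^2 - 5*g - 2)/(3*g^2 + 16*g - 12)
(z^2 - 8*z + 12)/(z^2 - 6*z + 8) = (z - 6)/(z - 4)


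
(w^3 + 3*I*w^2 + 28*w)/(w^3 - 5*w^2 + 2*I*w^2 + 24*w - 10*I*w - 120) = w*(w + 7*I)/(w^2 + w*(-5 + 6*I) - 30*I)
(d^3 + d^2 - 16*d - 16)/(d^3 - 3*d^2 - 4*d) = (d + 4)/d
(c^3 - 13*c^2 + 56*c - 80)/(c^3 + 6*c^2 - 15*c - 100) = (c^2 - 9*c + 20)/(c^2 + 10*c + 25)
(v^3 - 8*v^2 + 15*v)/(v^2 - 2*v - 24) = v*(-v^2 + 8*v - 15)/(-v^2 + 2*v + 24)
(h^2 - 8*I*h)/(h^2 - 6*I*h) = (h - 8*I)/(h - 6*I)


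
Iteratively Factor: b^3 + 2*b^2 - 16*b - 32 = (b + 4)*(b^2 - 2*b - 8) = (b - 4)*(b + 4)*(b + 2)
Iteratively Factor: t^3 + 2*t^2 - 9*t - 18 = (t - 3)*(t^2 + 5*t + 6) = (t - 3)*(t + 3)*(t + 2)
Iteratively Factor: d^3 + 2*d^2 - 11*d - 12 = (d + 4)*(d^2 - 2*d - 3) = (d - 3)*(d + 4)*(d + 1)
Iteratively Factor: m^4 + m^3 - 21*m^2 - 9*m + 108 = (m + 3)*(m^3 - 2*m^2 - 15*m + 36) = (m - 3)*(m + 3)*(m^2 + m - 12) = (m - 3)^2*(m + 3)*(m + 4)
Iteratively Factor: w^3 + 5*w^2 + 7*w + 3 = (w + 3)*(w^2 + 2*w + 1) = (w + 1)*(w + 3)*(w + 1)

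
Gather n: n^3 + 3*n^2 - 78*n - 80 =n^3 + 3*n^2 - 78*n - 80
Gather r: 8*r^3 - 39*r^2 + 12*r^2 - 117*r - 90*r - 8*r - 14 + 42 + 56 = 8*r^3 - 27*r^2 - 215*r + 84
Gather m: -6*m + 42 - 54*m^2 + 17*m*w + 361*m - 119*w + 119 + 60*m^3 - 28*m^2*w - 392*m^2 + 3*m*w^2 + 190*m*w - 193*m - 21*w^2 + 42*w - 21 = 60*m^3 + m^2*(-28*w - 446) + m*(3*w^2 + 207*w + 162) - 21*w^2 - 77*w + 140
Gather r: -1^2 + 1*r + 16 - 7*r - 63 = -6*r - 48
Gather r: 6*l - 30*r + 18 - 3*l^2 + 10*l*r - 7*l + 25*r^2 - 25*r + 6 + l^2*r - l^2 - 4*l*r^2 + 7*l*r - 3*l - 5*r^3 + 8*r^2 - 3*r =-4*l^2 - 4*l - 5*r^3 + r^2*(33 - 4*l) + r*(l^2 + 17*l - 58) + 24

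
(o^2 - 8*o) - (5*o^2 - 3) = -4*o^2 - 8*o + 3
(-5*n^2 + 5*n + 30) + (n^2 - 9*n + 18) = -4*n^2 - 4*n + 48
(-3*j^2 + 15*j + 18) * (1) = -3*j^2 + 15*j + 18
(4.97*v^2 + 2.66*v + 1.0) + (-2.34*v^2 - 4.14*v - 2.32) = 2.63*v^2 - 1.48*v - 1.32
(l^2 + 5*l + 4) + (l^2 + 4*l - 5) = 2*l^2 + 9*l - 1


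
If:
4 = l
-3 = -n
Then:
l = 4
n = 3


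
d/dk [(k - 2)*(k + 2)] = 2*k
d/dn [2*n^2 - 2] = 4*n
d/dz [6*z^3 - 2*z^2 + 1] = 2*z*(9*z - 2)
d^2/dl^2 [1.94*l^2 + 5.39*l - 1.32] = 3.88000000000000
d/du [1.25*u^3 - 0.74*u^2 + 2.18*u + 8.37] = 3.75*u^2 - 1.48*u + 2.18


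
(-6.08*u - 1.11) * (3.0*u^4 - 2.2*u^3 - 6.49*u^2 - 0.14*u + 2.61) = -18.24*u^5 + 10.046*u^4 + 41.9012*u^3 + 8.0551*u^2 - 15.7134*u - 2.8971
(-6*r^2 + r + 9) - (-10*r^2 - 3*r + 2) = 4*r^2 + 4*r + 7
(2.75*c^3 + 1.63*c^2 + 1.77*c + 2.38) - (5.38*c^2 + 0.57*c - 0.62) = 2.75*c^3 - 3.75*c^2 + 1.2*c + 3.0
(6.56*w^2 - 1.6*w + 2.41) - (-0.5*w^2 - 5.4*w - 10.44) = 7.06*w^2 + 3.8*w + 12.85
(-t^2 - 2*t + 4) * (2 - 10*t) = 10*t^3 + 18*t^2 - 44*t + 8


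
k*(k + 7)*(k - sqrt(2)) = k^3 - sqrt(2)*k^2 + 7*k^2 - 7*sqrt(2)*k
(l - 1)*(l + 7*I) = l^2 - l + 7*I*l - 7*I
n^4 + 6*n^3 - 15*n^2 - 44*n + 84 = (n - 2)^2*(n + 3)*(n + 7)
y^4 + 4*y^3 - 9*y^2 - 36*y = y*(y - 3)*(y + 3)*(y + 4)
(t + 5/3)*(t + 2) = t^2 + 11*t/3 + 10/3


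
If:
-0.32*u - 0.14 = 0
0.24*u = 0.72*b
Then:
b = -0.15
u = -0.44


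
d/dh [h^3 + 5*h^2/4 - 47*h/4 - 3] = 3*h^2 + 5*h/2 - 47/4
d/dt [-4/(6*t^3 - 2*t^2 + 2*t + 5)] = 8*(9*t^2 - 2*t + 1)/(6*t^3 - 2*t^2 + 2*t + 5)^2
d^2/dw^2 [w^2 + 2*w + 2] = 2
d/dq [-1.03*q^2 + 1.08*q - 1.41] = 1.08 - 2.06*q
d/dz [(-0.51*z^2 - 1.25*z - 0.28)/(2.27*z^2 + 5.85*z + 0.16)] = (-0.145999999999999*z^2 + 1.108*z + 1.438)/(5.1529*z^4 + 26.559*z^3 + 34.9489*z^2 + 1.872*z + 0.0256)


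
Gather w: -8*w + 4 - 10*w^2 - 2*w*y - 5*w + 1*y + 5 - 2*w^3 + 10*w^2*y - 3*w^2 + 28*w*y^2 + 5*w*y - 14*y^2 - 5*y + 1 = -2*w^3 + w^2*(10*y - 13) + w*(28*y^2 + 3*y - 13) - 14*y^2 - 4*y + 10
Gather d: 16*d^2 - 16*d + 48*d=16*d^2 + 32*d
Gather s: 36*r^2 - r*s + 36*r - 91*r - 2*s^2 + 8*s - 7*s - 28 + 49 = 36*r^2 - 55*r - 2*s^2 + s*(1 - r) + 21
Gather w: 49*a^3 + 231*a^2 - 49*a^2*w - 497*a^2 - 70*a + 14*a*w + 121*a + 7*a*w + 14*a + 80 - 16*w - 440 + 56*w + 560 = 49*a^3 - 266*a^2 + 65*a + w*(-49*a^2 + 21*a + 40) + 200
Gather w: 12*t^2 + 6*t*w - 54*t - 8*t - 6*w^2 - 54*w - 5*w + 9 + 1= 12*t^2 - 62*t - 6*w^2 + w*(6*t - 59) + 10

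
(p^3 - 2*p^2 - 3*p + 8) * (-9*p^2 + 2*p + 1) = -9*p^5 + 20*p^4 + 24*p^3 - 80*p^2 + 13*p + 8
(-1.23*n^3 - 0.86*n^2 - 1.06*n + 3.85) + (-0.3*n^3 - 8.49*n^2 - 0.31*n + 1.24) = -1.53*n^3 - 9.35*n^2 - 1.37*n + 5.09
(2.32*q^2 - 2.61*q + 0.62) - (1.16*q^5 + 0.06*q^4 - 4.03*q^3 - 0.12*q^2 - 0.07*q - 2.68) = -1.16*q^5 - 0.06*q^4 + 4.03*q^3 + 2.44*q^2 - 2.54*q + 3.3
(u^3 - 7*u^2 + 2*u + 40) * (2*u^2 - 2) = 2*u^5 - 14*u^4 + 2*u^3 + 94*u^2 - 4*u - 80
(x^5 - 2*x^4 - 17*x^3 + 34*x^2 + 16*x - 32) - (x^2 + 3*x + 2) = x^5 - 2*x^4 - 17*x^3 + 33*x^2 + 13*x - 34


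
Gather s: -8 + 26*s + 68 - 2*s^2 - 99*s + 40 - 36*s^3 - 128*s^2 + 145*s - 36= -36*s^3 - 130*s^2 + 72*s + 64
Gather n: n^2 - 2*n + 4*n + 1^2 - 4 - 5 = n^2 + 2*n - 8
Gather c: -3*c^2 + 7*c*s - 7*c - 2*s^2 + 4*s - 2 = -3*c^2 + c*(7*s - 7) - 2*s^2 + 4*s - 2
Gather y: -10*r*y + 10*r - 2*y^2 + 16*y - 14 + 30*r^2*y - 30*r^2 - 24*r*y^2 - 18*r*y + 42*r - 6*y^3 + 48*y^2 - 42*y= -30*r^2 + 52*r - 6*y^3 + y^2*(46 - 24*r) + y*(30*r^2 - 28*r - 26) - 14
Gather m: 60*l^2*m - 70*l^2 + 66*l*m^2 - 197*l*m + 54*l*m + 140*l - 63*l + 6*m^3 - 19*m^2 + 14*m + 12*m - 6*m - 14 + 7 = -70*l^2 + 77*l + 6*m^3 + m^2*(66*l - 19) + m*(60*l^2 - 143*l + 20) - 7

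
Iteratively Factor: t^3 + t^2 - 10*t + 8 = (t - 1)*(t^2 + 2*t - 8) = (t - 2)*(t - 1)*(t + 4)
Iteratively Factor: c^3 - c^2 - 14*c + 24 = (c - 2)*(c^2 + c - 12) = (c - 2)*(c + 4)*(c - 3)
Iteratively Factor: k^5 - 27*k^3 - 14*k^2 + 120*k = (k - 2)*(k^4 + 2*k^3 - 23*k^2 - 60*k) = (k - 5)*(k - 2)*(k^3 + 7*k^2 + 12*k) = (k - 5)*(k - 2)*(k + 4)*(k^2 + 3*k) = k*(k - 5)*(k - 2)*(k + 4)*(k + 3)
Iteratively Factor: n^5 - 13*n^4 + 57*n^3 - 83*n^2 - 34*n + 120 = (n - 2)*(n^4 - 11*n^3 + 35*n^2 - 13*n - 60) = (n - 4)*(n - 2)*(n^3 - 7*n^2 + 7*n + 15) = (n - 4)*(n - 3)*(n - 2)*(n^2 - 4*n - 5) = (n - 4)*(n - 3)*(n - 2)*(n + 1)*(n - 5)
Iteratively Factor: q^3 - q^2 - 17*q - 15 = (q + 3)*(q^2 - 4*q - 5) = (q - 5)*(q + 3)*(q + 1)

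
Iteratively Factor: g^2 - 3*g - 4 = (g - 4)*(g + 1)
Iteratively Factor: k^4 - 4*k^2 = (k)*(k^3 - 4*k) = k^2*(k^2 - 4) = k^2*(k + 2)*(k - 2)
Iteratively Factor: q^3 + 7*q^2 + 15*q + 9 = (q + 1)*(q^2 + 6*q + 9) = (q + 1)*(q + 3)*(q + 3)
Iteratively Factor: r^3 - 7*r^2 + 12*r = (r - 3)*(r^2 - 4*r) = r*(r - 3)*(r - 4)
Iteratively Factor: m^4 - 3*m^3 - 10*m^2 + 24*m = (m - 4)*(m^3 + m^2 - 6*m) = m*(m - 4)*(m^2 + m - 6) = m*(m - 4)*(m - 2)*(m + 3)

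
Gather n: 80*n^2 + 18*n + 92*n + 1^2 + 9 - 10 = 80*n^2 + 110*n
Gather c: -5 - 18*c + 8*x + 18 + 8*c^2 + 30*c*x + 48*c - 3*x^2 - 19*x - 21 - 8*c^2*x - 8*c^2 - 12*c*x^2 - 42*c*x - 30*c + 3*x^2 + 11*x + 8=-8*c^2*x + c*(-12*x^2 - 12*x)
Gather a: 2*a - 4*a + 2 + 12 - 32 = -2*a - 18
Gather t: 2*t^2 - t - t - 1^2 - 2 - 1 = 2*t^2 - 2*t - 4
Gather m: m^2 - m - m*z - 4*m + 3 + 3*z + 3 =m^2 + m*(-z - 5) + 3*z + 6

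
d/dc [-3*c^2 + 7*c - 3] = 7 - 6*c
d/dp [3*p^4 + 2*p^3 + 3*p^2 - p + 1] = 12*p^3 + 6*p^2 + 6*p - 1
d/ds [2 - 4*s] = -4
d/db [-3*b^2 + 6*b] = 6 - 6*b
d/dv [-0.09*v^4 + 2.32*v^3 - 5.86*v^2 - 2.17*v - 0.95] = -0.36*v^3 + 6.96*v^2 - 11.72*v - 2.17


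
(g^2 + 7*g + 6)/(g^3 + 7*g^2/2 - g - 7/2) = 2*(g + 6)/(2*g^2 + 5*g - 7)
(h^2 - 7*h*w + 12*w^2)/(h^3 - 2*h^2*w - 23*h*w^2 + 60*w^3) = 1/(h + 5*w)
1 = 1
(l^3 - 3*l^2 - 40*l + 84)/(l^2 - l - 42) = l - 2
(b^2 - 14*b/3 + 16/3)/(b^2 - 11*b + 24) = (3*b^2 - 14*b + 16)/(3*(b^2 - 11*b + 24))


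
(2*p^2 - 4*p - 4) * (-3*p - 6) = -6*p^3 + 36*p + 24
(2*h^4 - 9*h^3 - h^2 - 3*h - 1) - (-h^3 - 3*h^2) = 2*h^4 - 8*h^3 + 2*h^2 - 3*h - 1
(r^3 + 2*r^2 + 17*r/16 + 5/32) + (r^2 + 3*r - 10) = r^3 + 3*r^2 + 65*r/16 - 315/32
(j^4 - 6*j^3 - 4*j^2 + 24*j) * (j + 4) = j^5 - 2*j^4 - 28*j^3 + 8*j^2 + 96*j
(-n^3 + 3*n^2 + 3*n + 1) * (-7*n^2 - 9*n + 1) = 7*n^5 - 12*n^4 - 49*n^3 - 31*n^2 - 6*n + 1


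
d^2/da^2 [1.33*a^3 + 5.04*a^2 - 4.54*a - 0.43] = 7.98*a + 10.08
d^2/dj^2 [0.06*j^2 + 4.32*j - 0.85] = 0.120000000000000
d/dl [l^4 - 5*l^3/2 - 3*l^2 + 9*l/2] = 4*l^3 - 15*l^2/2 - 6*l + 9/2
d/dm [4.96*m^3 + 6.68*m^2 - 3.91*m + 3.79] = 14.88*m^2 + 13.36*m - 3.91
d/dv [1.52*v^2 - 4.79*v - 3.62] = 3.04*v - 4.79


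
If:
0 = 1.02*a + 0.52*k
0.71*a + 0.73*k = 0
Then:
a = 0.00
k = 0.00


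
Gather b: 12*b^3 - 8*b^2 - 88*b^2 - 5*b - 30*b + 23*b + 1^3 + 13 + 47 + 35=12*b^3 - 96*b^2 - 12*b + 96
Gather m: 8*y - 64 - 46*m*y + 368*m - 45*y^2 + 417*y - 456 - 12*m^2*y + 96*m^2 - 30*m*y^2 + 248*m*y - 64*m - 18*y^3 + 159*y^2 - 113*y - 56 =m^2*(96 - 12*y) + m*(-30*y^2 + 202*y + 304) - 18*y^3 + 114*y^2 + 312*y - 576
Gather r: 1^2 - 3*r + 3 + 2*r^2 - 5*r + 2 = 2*r^2 - 8*r + 6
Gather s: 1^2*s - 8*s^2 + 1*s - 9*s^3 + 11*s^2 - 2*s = -9*s^3 + 3*s^2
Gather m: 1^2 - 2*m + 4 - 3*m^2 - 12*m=-3*m^2 - 14*m + 5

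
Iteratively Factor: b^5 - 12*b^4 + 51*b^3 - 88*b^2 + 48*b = (b - 1)*(b^4 - 11*b^3 + 40*b^2 - 48*b) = (b - 4)*(b - 1)*(b^3 - 7*b^2 + 12*b) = (b - 4)^2*(b - 1)*(b^2 - 3*b) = (b - 4)^2*(b - 3)*(b - 1)*(b)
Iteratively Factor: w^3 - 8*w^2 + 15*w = (w - 3)*(w^2 - 5*w) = w*(w - 3)*(w - 5)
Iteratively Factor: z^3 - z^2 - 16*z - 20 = (z + 2)*(z^2 - 3*z - 10) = (z + 2)^2*(z - 5)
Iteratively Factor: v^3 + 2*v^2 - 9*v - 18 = (v + 2)*(v^2 - 9) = (v - 3)*(v + 2)*(v + 3)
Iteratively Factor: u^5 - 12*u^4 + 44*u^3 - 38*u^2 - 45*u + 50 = (u - 5)*(u^4 - 7*u^3 + 9*u^2 + 7*u - 10) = (u - 5)*(u + 1)*(u^3 - 8*u^2 + 17*u - 10) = (u - 5)*(u - 1)*(u + 1)*(u^2 - 7*u + 10) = (u - 5)*(u - 2)*(u - 1)*(u + 1)*(u - 5)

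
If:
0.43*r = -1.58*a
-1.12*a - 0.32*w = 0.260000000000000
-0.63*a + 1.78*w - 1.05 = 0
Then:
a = -0.36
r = 1.34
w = 0.46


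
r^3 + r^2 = r^2*(r + 1)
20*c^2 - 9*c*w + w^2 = (-5*c + w)*(-4*c + w)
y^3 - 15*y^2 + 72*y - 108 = (y - 6)^2*(y - 3)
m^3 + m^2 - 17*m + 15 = (m - 3)*(m - 1)*(m + 5)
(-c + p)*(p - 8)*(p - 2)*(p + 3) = -c*p^3 + 7*c*p^2 + 14*c*p - 48*c + p^4 - 7*p^3 - 14*p^2 + 48*p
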